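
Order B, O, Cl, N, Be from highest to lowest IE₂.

O > N > B > Cl > Be

IE_2 is the cost of taking one more electron from the +1 cation: B⁺ still has 2 valence electrons; O⁺ still has 5 valence electrons; Cl⁺ still has 6 valence electrons; N⁺ still has 4 valence electrons; Be⁺ still has 1 valence electron.
All are still removing valence electrons, so compare the +1 ions as you would atoms: IE_2 generally rises across a period (higher Z_eff) and falls down a group (larger shell), subject to the usual subshell exceptions.
Valence configurations: B⁺ [He]2s², O⁺ [He]2s²2p³, Cl⁺ [Ne]3s²3p⁴, N⁺ [He]2s²2p², Be⁺ [He]2s¹.
Approximate IE_2 values (kJ/mol): B 2427, O 3388, Cl 2298, N 2856, Be 1757.
Hence IE_2: Be < Cl < B < N < O.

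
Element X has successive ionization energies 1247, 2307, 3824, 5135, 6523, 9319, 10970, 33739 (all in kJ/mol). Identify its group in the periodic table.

Look for the largest jump between consecutive ionization energies: IE8/IE7 ≈ 3.1, far larger than any earlier ratio.
That jump marks the point where a core electron is being removed. So the atom has 7 valence electrons.
A main-group element with 7 valence electrons is in group 17.

Group 17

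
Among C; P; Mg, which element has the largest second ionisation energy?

After 1 electron has been removed, what remains? C⁺ still has 3 valence electrons; P⁺ still has 4 valence electrons; Mg⁺ still has 1 valence electron.
All are still removing valence electrons, so compare the +1 ions as you would atoms: IE_2 generally rises across a period (higher Z_eff) and falls down a group (larger shell), subject to the usual subshell exceptions.
Valence configurations: C⁺ [He]2s²2p¹, P⁺ [Ne]3s²3p², Mg⁺ [Ne]3s¹.
Tabulated IE_2 (kJ/mol): C 2353, P 1907, Mg 1451.
So the second ionization energies run Mg < P < C.

C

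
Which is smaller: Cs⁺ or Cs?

Cs⁺

Forming Cs⁺ removes 1 electron from Cs. Fewer electrons for the same nuclear charge means less shielding and a higher Z_eff on the remaining electrons, and for main-group metals the entire outer shell is lost.
A cation is smaller than its parent atom: Cs⁺ < Cs.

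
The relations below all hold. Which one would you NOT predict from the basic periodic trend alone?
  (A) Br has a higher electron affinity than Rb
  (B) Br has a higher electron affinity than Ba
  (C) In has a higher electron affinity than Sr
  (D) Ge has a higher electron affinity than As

(D)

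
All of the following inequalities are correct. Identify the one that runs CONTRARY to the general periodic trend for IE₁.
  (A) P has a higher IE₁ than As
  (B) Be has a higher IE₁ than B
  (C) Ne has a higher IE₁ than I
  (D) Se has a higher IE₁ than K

(B)

The general trend: IE₁ increases across a period and decreases down a group.
(A) P (period 3, group 15) vs As (period 4, group 15): the stated order agrees with the simple trend.
(B) Be (period 2, group 2) vs B (period 2, group 13): the stated order contradicts the simple trend.
(C) Ne (period 2, group 18) vs I (period 5, group 17): the stated order agrees with the simple trend.
(D) Se (period 4, group 16) vs K (period 4, group 1): the stated order agrees with the simple trend.
The exception is (B): removing B's lone 2p electron is easier than breaking Be's filled 2s².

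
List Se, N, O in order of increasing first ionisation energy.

Se < O < N

N is in period 2, group 15; O is in period 2, group 16; Se is in period 4, group 16.
First ionization energy rises across a period (greater Z_eff holds electrons more tightly) and falls down a group (valence electrons are farther from the nucleus).
These span different periods and groups, so the two trends combine.
O > Se: they share group 16; the group trend gives O the larger value.
N > O: this pair runs against the simple trend — see the exception note.
Note the exception: N has a higher first ionization energy than O, contrary to the simple trend — pairing an electron in O's 2p⁴ costs repulsion energy, so O ionizes more easily than half-filled N (2p³).
For reference (kJ/mol): N 1402, O 1314, Se 941.
So from lowest to highest: Se < O < N.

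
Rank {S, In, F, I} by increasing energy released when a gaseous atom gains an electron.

In, S, I, F

Electron affinity generally becomes more exothermic across a period toward the halogens and less exothermic down a group.
Here both period and group differ, so the two effects have to be weighed against each other.
S > In: both effects reinforce here, so S is clearly the higher of the two.
I > S: the two effects oppose for this pair; the across-period effect wins (295 vs 200 kJ/mol).
F > I: they share group 17; the group trend gives F the larger value.
Approximate values (kJ/mol): F 328, S 200, In 29, I 295.
So from lowest to highest: In < S < I < F.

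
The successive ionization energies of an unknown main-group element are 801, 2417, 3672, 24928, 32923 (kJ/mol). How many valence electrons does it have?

3

Look for the largest jump between consecutive ionization energies: IE4/IE3 ≈ 6.8, far larger than any earlier ratio.
That jump marks the point where a core electron is being removed. So the atom has 3 valence electrons.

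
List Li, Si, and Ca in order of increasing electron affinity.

Ca, Li, Si

EA tends to increase across a period and decrease down a group, though the pattern is less regular than for IE or radius.
These span different periods and groups, so the two trends combine.
Li > Ca: period and group pull opposite ways; the down-group shift dominates (60 vs 2 kJ/mol).
Si > Li: the two effects oppose for this pair; the across-period effect wins (134 vs 60 kJ/mol).
Approximate values (kJ/mol): Li 60, Si 134, Ca 2.
So from lowest to highest: Ca < Li < Si.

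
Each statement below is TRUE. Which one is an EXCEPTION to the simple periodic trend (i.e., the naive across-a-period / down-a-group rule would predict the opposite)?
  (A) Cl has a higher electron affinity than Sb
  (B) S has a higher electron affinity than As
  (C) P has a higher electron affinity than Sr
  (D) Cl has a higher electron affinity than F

The general trend: electron affinity increases across a period and decreases down a group.
(A) Cl (period 3, group 17) vs Sb (period 5, group 15): the stated order agrees with the simple trend.
(B) S (period 3, group 16) vs As (period 4, group 15): the stated order agrees with the simple trend.
(C) P (period 3, group 15) vs Sr (period 5, group 2): the stated order agrees with the simple trend.
(D) Cl (period 3, group 17) vs F (period 2, group 17): the stated order contradicts the simple trend.
The exception is (D): F's small 2p subshell makes the incoming electron feel strong e⁻–e⁻ repulsion, so Cl actually releases more energy on gaining an electron.

(D)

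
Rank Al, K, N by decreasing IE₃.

The third ionization energy removes an electron from the +2 ion. For each element: Al²⁺ still has 1 valence electron; K²⁺ is already 1 electron into the core; N²⁺ still has 3 valence electrons.
Usually core removal costs more than valence removal, but here the competition is close: a tightly held n=2 valence electron can cost more to remove than an n=3 core electron, so the actual values have to decide it.
Valence configurations: Al²⁺ [Ne]3s¹, N²⁺ [He]2s²2p¹.
Approximate IE_3 values (kJ/mol): Al 2745, K 4420, N 4578.
Putting it together, IE_3: Al < K < N.

N > K > Al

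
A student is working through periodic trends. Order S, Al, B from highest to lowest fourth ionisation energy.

B, Al, S

The fourth ionization energy removes an electron from the +3 ion. For each element: S³⁺ still has 3 valence electrons; Al³⁺ is the bare [Ne] core; B³⁺ is the bare [He] core.
Core electrons are held far more tightly than valence electrons, so Al and B top the IE_4 order.
Approximate IE_4 values (kJ/mol): S 4556, Al 11577, B 25026.
Putting it together, IE_4: S < Al < B.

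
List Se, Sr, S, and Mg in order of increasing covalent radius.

Atomic radius shrinks across a period as nuclear charge pulls the same shell inward, and grows down a group as new shells are added.
These span different periods and groups, so the two trends combine.
Se > S: Se sits below S in group 16, so the down-group effect alone puts Se larger.
Mg > Se: the two effects oppose for this pair; the across-period effect wins (139 vs 116 pm).
Sr > Mg: they share group 2; the group trend gives Sr the larger value.
Approximate values (pm): Mg 139, S 103, Se 116, Sr 185.
So from smallest to largest: S < Se < Mg < Sr.

S < Se < Mg < Sr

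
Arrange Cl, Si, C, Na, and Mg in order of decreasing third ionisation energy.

IE_3 is the cost of taking one more electron from the +2 cation: Cl²⁺ still has 5 valence electrons; Si²⁺ still has 2 valence electrons; C²⁺ still has 2 valence electrons; Na²⁺ is already 1 electron into the core; Mg²⁺ is the bare [Ne] core.
Pulling an electron out of a noble-gas core costs far more than removing a remaining valence electron, so Na and Mg sit at the high end of IE_3.
Valence configurations: Cl²⁺ [Ne]3s²3p³, Si²⁺ [Ne]3s², C²⁺ [He]2s².
Tabulated IE_3 (kJ/mol): Cl 3822, Si 3232, C 4620, Na 6910, Mg 7733.
Putting it together, IE_3: Si < Cl < C < Na < Mg.

Mg, Na, C, Cl, Si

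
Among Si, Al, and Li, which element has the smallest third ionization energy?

Al

After 2 electrons have been removed, what remains? Si²⁺ still has 2 valence electrons; Al²⁺ still has 1 valence electron; Li²⁺ is already 1 electron into the core.
Core electrons are held far more tightly than valence electrons, so Li tops the IE_3 order.
Valence configurations: Si²⁺ [Ne]3s², Al²⁺ [Ne]3s¹.
Approximate IE_3 values (kJ/mol): Si 3232, Al 2745, Li 11815.
Overall IE_3 order: Al < Si < Li.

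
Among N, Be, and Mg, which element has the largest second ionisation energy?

N

The second ionization energy removes an electron from the +1 ion. For each element: N⁺ still has 4 valence electrons; Be⁺ still has 1 valence electron; Mg⁺ still has 1 valence electron.
All are still removing valence electrons, so compare the +1 ions as you would atoms: IE_2 generally rises across a period (higher Z_eff) and falls down a group (larger shell), subject to the usual subshell exceptions.
Valence configurations: N⁺ [He]2s²2p², Be⁺ [He]2s¹, Mg⁺ [Ne]3s¹.
Approximate IE_2 values (kJ/mol): N 2856, Be 1757, Mg 1451.
So the second ionization energies run Mg < Be < N.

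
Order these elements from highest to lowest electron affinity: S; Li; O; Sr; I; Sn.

Li is in period 2, group 1; O is in period 2, group 16; S is in period 3, group 16; Sr is in period 5, group 2; Sn is in period 5, group 14; I is in period 5, group 17.
Electron affinity generally becomes more exothermic across a period toward the halogens and less exothermic down a group.
Neither a single period nor a single group — weigh both effects.
Li > Sr: the two effects oppose for this pair; the down-group effect wins (60 vs 5 kJ/mol).
Sn > Li: the two effects oppose for this pair; the across-period effect wins (107 vs 60 kJ/mol).
O > Sn: relative to Sn, both the across-period and down-group shifts push O's electron affinity up.
S > O: this pair runs against the simple trend — see the exception note.
I > S: the two effects oppose for this pair; the across-period effect wins (295 vs 200 kJ/mol).
Note the exception: S has a higher electron affinity than O, contrary to the simple trend — the compact 2p subshell of O repels the added electron more than S's larger 3p does.
Tabulated electron affinity (kJ/mol): Li 60, O 141, S 200, Sr 5, Sn 107, I 295.
So from highest to lowest: I > S > O > Sn > Li > Sr.

I > S > O > Sn > Li > Sr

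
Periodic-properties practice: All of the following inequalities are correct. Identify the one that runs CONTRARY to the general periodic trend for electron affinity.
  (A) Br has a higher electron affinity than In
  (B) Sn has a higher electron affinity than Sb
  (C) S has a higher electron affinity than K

(B)

The general trend: electron affinity increases across a period and decreases down a group.
(A) Br (period 4, group 17) vs In (period 5, group 13): the stated order agrees with the simple trend.
(B) Sn (period 5, group 14) vs Sb (period 5, group 15): the stated order contradicts the simple trend.
(C) S (period 3, group 16) vs K (period 4, group 1): the stated order agrees with the simple trend.
The exception is (B): adding an electron to Sb's half-filled 5p³ is unfavourable, so Sn has the more exothermic EA.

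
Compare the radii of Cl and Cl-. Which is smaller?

Cl

Forming Cl- adds 1 electron to Cl. More electron–electron repulsion in the same shell, with unchanged nuclear charge, lets the cloud expand.
An anion is larger than its parent atom: Cl- > Cl.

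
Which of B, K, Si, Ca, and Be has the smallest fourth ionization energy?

After 3 electrons have been removed, what remains? B³⁺ is the bare [He] core; K³⁺ is already 2 electrons into the core; Si³⁺ still has 1 valence electron; Ca³⁺ is already 1 electron into the core; Be³⁺ is already 1 electron into the core.
Core electrons are held far more tightly than valence electrons, so K, Ca, Be and B top the IE_4 order.
Approximate IE_4 values (kJ/mol): B 25026, K 5877, Si 4356, Ca 6491, Be 21007.
So the fourth ionization energies run Si < K < Ca < Be < B.

Si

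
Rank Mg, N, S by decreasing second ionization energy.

After 1 electron has been removed, what remains? Mg⁺ still has 1 valence electron; N⁺ still has 4 valence electrons; S⁺ still has 5 valence electrons.
All are still removing valence electrons, so compare the +1 ions as you would atoms: IE_2 generally rises across a period (higher Z_eff) and falls down a group (larger shell), subject to the usual subshell exceptions.
Valence configurations: Mg⁺ [Ne]3s¹, N⁺ [He]2s²2p², S⁺ [Ne]3s²3p³.
Approximate IE_2 values (kJ/mol): Mg 1451, N 2856, S 2252.
So the second ionization energies run Mg < S < N.

N > S > Mg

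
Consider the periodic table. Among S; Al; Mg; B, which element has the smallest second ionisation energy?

Mg

IE_2 is the cost of taking one more electron from the +1 cation: S⁺ still has 5 valence electrons; Al⁺ still has 2 valence electrons; Mg⁺ still has 1 valence electron; B⁺ still has 2 valence electrons.
All are still removing valence electrons, so compare the +1 ions as you would atoms: IE_2 generally rises across a period (higher Z_eff) and falls down a group (larger shell), subject to the usual subshell exceptions.
Valence configurations: S⁺ [Ne]3s²3p³, Al⁺ [Ne]3s², Mg⁺ [Ne]3s¹, B⁺ [He]2s².
The numbers (kJ/mol): S 2252, Al 1817, Mg 1451, B 2427.
Putting it together, IE_2: Mg < Al < S < B.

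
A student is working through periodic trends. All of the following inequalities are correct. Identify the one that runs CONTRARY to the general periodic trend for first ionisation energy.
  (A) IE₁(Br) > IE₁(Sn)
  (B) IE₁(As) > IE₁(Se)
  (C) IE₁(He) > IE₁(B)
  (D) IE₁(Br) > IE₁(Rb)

(B)

The general trend: first ionisation energy increases across a period and decreases down a group.
(A) Br (period 4, group 17) vs Sn (period 5, group 14): the stated order agrees with the simple trend.
(B) As (period 4, group 15) vs Se (period 4, group 16): the stated order contradicts the simple trend.
(C) He (period 1, group 18) vs B (period 2, group 13): the stated order agrees with the simple trend.
(D) Br (period 4, group 17) vs Rb (period 5, group 1): the stated order agrees with the simple trend.
The exception is (B): Se (4p⁴) ionizes more easily than half-filled As (4p³).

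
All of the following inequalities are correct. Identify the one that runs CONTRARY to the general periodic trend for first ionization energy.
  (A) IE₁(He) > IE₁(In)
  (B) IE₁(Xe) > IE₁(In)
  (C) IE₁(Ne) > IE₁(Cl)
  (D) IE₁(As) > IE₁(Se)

(D)

The general trend: first ionization energy increases across a period and decreases down a group.
(A) He (period 1, group 18) vs In (period 5, group 13): the stated order agrees with the simple trend.
(B) Xe (period 5, group 18) vs In (period 5, group 13): the stated order agrees with the simple trend.
(C) Ne (period 2, group 18) vs Cl (period 3, group 17): the stated order agrees with the simple trend.
(D) As (period 4, group 15) vs Se (period 4, group 16): the stated order contradicts the simple trend.
The exception is (D): Se (4p⁴) ionizes more easily than half-filled As (4p³).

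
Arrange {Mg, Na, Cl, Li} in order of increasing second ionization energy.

Mg < Cl < Na < Li

Consider each +1 ion: Mg⁺ still has 1 valence electron; Na⁺ is the bare [Ne] core; Cl⁺ still has 6 valence electrons; Li⁺ is the bare [He] core.
Core electrons are held far more tightly than valence electrons, so Na and Li top the IE_2 order.
Valence configurations: Mg⁺ [Ne]3s¹, Cl⁺ [Ne]3s²3p⁴.
The numbers (kJ/mol): Mg 1451, Na 4562, Cl 2298, Li 7298.
Overall IE_2 order: Mg < Cl < Na < Li.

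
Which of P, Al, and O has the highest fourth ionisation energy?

After 3 electrons have been removed, what remains? P³⁺ still has 2 valence electrons; Al³⁺ is the bare [Ne] core; O³⁺ still has 3 valence electrons.
Breaking into a closed-shell core is much more expensive than removing a leftover valence electron — Al has the largest IE_4 here.
Valence configurations: P³⁺ [Ne]3s², O³⁺ [He]2s²2p¹.
Approximate IE_4 values (kJ/mol): P 4964, Al 11577, O 7469.
Hence IE_4: P < O < Al.

Al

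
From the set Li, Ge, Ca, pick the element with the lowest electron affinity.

Electron affinity generally becomes more exothermic across a period toward the halogens and less exothermic down a group.
Here both period and group differ, so the two effects have to be weighed against each other.
Li > Ca: period and group pull opposite ways; the down-group shift dominates (60 vs 2 kJ/mol).
Ge > Li: period and group pull opposite ways; the across-period shift dominates (119 vs 60 kJ/mol).
Tabulated electron affinity (kJ/mol): Li 60, Ca 2, Ge 119.
The lowest electron affinity among these belongs to Ca.

Ca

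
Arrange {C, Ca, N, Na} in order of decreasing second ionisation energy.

Na > N > C > Ca

IE_2 is the cost of taking one more electron from the +1 cation: C⁺ still has 3 valence electrons; Ca⁺ still has 1 valence electron; N⁺ still has 4 valence electrons; Na⁺ is the bare [Ne] core.
Pulling an electron out of a noble-gas core costs far more than removing a remaining valence electron, so Na sits at the high end of IE_2.
Valence configurations: C⁺ [He]2s²2p¹, Ca⁺ [Ar]4s¹, N⁺ [He]2s²2p².
Tabulated IE_2 (kJ/mol): C 2353, Ca 1145, N 2856, Na 4562.
Putting it together, IE_2: Ca < C < N < Na.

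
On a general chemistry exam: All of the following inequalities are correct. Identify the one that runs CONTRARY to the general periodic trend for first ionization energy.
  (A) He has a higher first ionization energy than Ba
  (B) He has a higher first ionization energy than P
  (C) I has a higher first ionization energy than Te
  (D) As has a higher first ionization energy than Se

(D)

The general trend: first ionization energy increases across a period and decreases down a group.
(A) He (period 1, group 18) vs Ba (period 6, group 2): the stated order agrees with the simple trend.
(B) He (period 1, group 18) vs P (period 3, group 15): the stated order agrees with the simple trend.
(C) I (period 5, group 17) vs Te (period 5, group 16): the stated order agrees with the simple trend.
(D) As (period 4, group 15) vs Se (period 4, group 16): the stated order contradicts the simple trend.
The exception is (D): Se (4p⁴) ionizes more easily than half-filled As (4p³).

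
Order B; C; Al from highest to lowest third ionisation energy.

C > B > Al

Consider each +2 ion: B²⁺ still has 1 valence electron; C²⁺ still has 2 valence electrons; Al²⁺ still has 1 valence electron.
All are still removing valence electrons, so compare the +2 ions as you would atoms: IE_3 generally rises across a period (higher Z_eff) and falls down a group (larger shell), subject to the usual subshell exceptions.
Valence configurations: B²⁺ [He]2s¹, C²⁺ [He]2s², Al²⁺ [Ne]3s¹.
The numbers (kJ/mol): B 3660, C 4620, Al 2745.
Putting it together, IE_3: Al < B < C.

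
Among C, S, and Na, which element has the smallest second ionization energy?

S

After 1 electron has been removed, what remains? C⁺ still has 3 valence electrons; S⁺ still has 5 valence electrons; Na⁺ is the bare [Ne] core.
Core electrons are held far more tightly than valence electrons, so Na tops the IE_2 order.
Valence configurations: C⁺ [He]2s²2p¹, S⁺ [Ne]3s²3p³.
Tabulated IE_2 (kJ/mol): C 2353, S 2252, Na 4562.
Overall IE_2 order: S < C < Na.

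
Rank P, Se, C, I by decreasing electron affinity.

C is in period 2, group 14; P is in period 3, group 15; Se is in period 4, group 16; I is in period 5, group 17.
EA tends to increase across a period and decrease down a group, though the pattern is less regular than for IE or radius.
A diagonal step moves right (one effect) and down (the opposite effect) at once.
C > P: the two effects oppose for this pair; the down-group effect wins (122 vs 72 kJ/mol).
Se > C: period and group pull opposite ways; the across-period shift dominates (195 vs 122 kJ/mol).
I > Se: period and group pull opposite ways; the across-period shift dominates (295 vs 195 kJ/mol).
For reference (kJ/mol): C 122, P 72, Se 195, I 295.
So from highest to lowest: I > Se > C > P.

I > Se > C > P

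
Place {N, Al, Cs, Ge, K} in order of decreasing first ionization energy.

N is in period 2, group 15; Al is in period 3, group 13; K is in period 4, group 1; Ge is in period 4, group 14; Cs is in period 6, group 1.
First ionization energy rises across a period (greater Z_eff holds electrons more tightly) and falls down a group (valence electrons are farther from the nucleus).
These span different periods and groups, so the two trends combine.
K > Cs: K sits above Cs in group 1, so the down-group effect alone puts K higher.
Al > K: relative to K, both the across-period and down-group shifts push Al's first ionization energy up.
Ge > Al: the two effects oppose for this pair; the across-period effect wins (762 vs 578 kJ/mol).
N > Ge: both effects reinforce here, so N is clearly the higher of the two.
Tabulated first ionization energy (kJ/mol): N 1402, Al 578, K 419, Ge 762, Cs 376.
So from highest to lowest: N > Ge > Al > K > Cs.

N, Ge, Al, K, Cs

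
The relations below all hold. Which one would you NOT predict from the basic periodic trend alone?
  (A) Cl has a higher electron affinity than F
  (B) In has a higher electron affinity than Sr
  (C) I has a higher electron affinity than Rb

(A)

The general trend: electron affinity increases across a period and decreases down a group.
(A) Cl (period 3, group 17) vs F (period 2, group 17): the stated order contradicts the simple trend.
(B) In (period 5, group 13) vs Sr (period 5, group 2): the stated order agrees with the simple trend.
(C) I (period 5, group 17) vs Rb (period 5, group 1): the stated order agrees with the simple trend.
The exception is (A): F's small 2p subshell makes the incoming electron feel strong e⁻–e⁻ repulsion, so Cl actually releases more energy on gaining an electron.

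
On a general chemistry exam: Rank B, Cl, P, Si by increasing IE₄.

The fourth ionization energy removes an electron from the +3 ion. For each element: B³⁺ is the bare [He] core; Cl³⁺ still has 4 valence electrons; P³⁺ still has 2 valence electrons; Si³⁺ still has 1 valence electron.
Breaking into a closed-shell core is much more expensive than removing a leftover valence electron — B has the largest IE_4 here.
Valence configurations: Cl³⁺ [Ne]3s²3p², P³⁺ [Ne]3s², Si³⁺ [Ne]3s¹.
Approximate IE_4 values (kJ/mol): B 25026, Cl 5159, P 4964, Si 4356.
So the fourth ionization energies run Si < P < Cl < B.

Si < P < Cl < B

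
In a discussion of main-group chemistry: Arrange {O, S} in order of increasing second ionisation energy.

S < O

The second ionization energy removes an electron from the +1 ion. For each element: O⁺ still has 5 valence electrons; S⁺ still has 5 valence electrons.
All are still removing valence electrons, so compare the +1 ions as you would atoms: IE_2 generally rises across a period (higher Z_eff) and falls down a group (larger shell), subject to the usual subshell exceptions.
Valence configurations: O⁺ [He]2s²2p³, S⁺ [Ne]3s²3p³.
Tabulated IE_2 (kJ/mol): O 3388, S 2252.
Putting it together, IE_2: S < O.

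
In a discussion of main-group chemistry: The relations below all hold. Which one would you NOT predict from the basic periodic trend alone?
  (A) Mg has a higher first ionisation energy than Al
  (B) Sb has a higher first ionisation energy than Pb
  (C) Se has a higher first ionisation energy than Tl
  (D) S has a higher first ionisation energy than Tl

(A)

The general trend: first ionisation energy increases across a period and decreases down a group.
(A) Mg (period 3, group 2) vs Al (period 3, group 13): the stated order contradicts the simple trend.
(B) Sb (period 5, group 15) vs Pb (period 6, group 14): the stated order agrees with the simple trend.
(C) Se (period 4, group 16) vs Tl (period 6, group 13): the stated order agrees with the simple trend.
(D) S (period 3, group 16) vs Tl (period 6, group 13): the stated order agrees with the simple trend.
The exception is (A): Al's single 3p electron is easier to remove than one from Mg's filled 3s².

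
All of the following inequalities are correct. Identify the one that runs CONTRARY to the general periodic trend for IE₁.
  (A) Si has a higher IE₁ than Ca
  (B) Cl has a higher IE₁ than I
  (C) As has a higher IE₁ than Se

(C)

The general trend: IE₁ increases across a period and decreases down a group.
(A) Si (period 3, group 14) vs Ca (period 4, group 2): the stated order agrees with the simple trend.
(B) Cl (period 3, group 17) vs I (period 5, group 17): the stated order agrees with the simple trend.
(C) As (period 4, group 15) vs Se (period 4, group 16): the stated order contradicts the simple trend.
The exception is (C): Se (4p⁴) ionizes more easily than half-filled As (4p³).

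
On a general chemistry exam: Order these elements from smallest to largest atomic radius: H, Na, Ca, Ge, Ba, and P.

H, P, Ge, Na, Ca, Ba

Radius decreases left→right (rising Z_eff, same n) and increases top→bottom (higher n).
These span different periods and groups, so the two trends combine.
P > H: period and group pull opposite ways; the down-group shift dominates (111 vs 32 pm).
Ge > P: both effects reinforce here, so Ge is clearly the larger of the two.
Na > Ge: the two effects oppose for this pair; the across-period effect wins (155 vs 121 pm).
Ca > Na: period and group pull opposite ways; the down-group shift dominates (171 vs 155 pm).
Ba > Ca: they share group 2; the group trend gives Ba the larger value.
Approximate values (pm): H 32, Na 155, P 111, Ca 171, Ge 121, Ba 196.
So from smallest to largest: H < P < Ge < Na < Ca < Ba.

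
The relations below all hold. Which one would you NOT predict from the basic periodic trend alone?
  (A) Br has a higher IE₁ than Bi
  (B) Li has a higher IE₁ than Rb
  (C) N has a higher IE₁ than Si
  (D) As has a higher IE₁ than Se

(D)

The general trend: IE₁ increases across a period and decreases down a group.
(A) Br (period 4, group 17) vs Bi (period 6, group 15): the stated order agrees with the simple trend.
(B) Li (period 2, group 1) vs Rb (period 5, group 1): the stated order agrees with the simple trend.
(C) N (period 2, group 15) vs Si (period 3, group 14): the stated order agrees with the simple trend.
(D) As (period 4, group 15) vs Se (period 4, group 16): the stated order contradicts the simple trend.
The exception is (D): Se (4p⁴) ionizes more easily than half-filled As (4p³).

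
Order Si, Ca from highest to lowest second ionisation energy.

IE_2 is the cost of taking one more electron from the +1 cation: Si⁺ still has 3 valence electrons; Ca⁺ still has 1 valence electron.
All are still removing valence electrons, so compare the +1 ions as you would atoms: IE_2 generally rises across a period (higher Z_eff) and falls down a group (larger shell), subject to the usual subshell exceptions.
Valence configurations: Si⁺ [Ne]3s²3p¹, Ca⁺ [Ar]4s¹.
The numbers (kJ/mol): Si 1577, Ca 1145.
Hence IE_2: Ca < Si.

Si, Ca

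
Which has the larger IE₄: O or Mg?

The fourth ionization energy removes an electron from the +3 ion. For each element: O³⁺ still has 3 valence electrons; Mg³⁺ is already 1 electron into the core.
Breaking into a closed-shell core is much more expensive than removing a leftover valence electron — Mg has the largest IE_4 here.
Approximate IE_4 values (kJ/mol): O 7469, Mg 10543.
Overall IE_4 order: O < Mg.

Mg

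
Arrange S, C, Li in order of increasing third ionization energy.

S < C < Li

Consider each +2 ion: S²⁺ still has 4 valence electrons; C²⁺ still has 2 valence electrons; Li²⁺ is already 1 electron into the core.
Core electrons are held far more tightly than valence electrons, so Li tops the IE_3 order.
Valence configurations: S²⁺ [Ne]3s²3p², C²⁺ [He]2s².
Tabulated IE_3 (kJ/mol): S 3357, C 4620, Li 11815.
Hence IE_3: S < C < Li.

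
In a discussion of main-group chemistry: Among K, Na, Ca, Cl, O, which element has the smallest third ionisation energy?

Cl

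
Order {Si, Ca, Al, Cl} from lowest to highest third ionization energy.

Al < Si < Cl < Ca

The third ionization energy removes an electron from the +2 ion. For each element: Si²⁺ still has 2 valence electrons; Ca²⁺ is the bare [Ar] core; Al²⁺ still has 1 valence electron; Cl²⁺ still has 5 valence electrons.
Pulling an electron out of a noble-gas core costs far more than removing a remaining valence electron, so Ca sits at the high end of IE_3.
Valence configurations: Si²⁺ [Ne]3s², Al²⁺ [Ne]3s¹, Cl²⁺ [Ne]3s²3p³.
The numbers (kJ/mol): Si 3232, Ca 4912, Al 2745, Cl 3822.
Putting it together, IE_3: Al < Si < Cl < Ca.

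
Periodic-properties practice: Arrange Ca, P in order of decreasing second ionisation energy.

P, Ca

IE_2 is the cost of taking one more electron from the +1 cation: Ca⁺ still has 1 valence electron; P⁺ still has 4 valence electrons.
All are still removing valence electrons, so compare the +1 ions as you would atoms: IE_2 generally rises across a period (higher Z_eff) and falls down a group (larger shell), subject to the usual subshell exceptions.
Valence configurations: Ca⁺ [Ar]4s¹, P⁺ [Ne]3s²3p².
Tabulated IE_2 (kJ/mol): Ca 1145, P 1907.
Putting it together, IE_2: Ca < P.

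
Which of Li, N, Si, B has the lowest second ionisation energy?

Consider each +1 ion: Li⁺ is the bare [He] core; N⁺ still has 4 valence electrons; Si⁺ still has 3 valence electrons; B⁺ still has 2 valence electrons.
Breaking into a closed-shell core is much more expensive than removing a leftover valence electron — Li has the largest IE_2 here.
Valence configurations: N⁺ [He]2s²2p², Si⁺ [Ne]3s²3p¹, B⁺ [He]2s².
Approximate IE_2 values (kJ/mol): Li 7298, N 2856, Si 1577, B 2427.
So the second ionization energies run Si < B < N < Li.

Si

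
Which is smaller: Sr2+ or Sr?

Forming Sr2+ removes 2 electrons from Sr. Fewer electrons for the same nuclear charge means less shielding and a higher Z_eff on the remaining electrons, and for main-group metals the entire outer shell is lost.
A cation is smaller than its parent atom: Sr2+ < Sr.

Sr2+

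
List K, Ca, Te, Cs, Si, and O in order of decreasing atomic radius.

Cs, K, Ca, Te, Si, O

O is in period 2, group 16; Si is in period 3, group 14; K is in period 4, group 1; Ca is in period 4, group 2; Te is in period 5, group 16; Cs is in period 6, group 1.
Radius decreases left→right (rising Z_eff, same n) and increases top→bottom (higher n).
Here both period and group differ, so the two effects have to be weighed against each other.
Si > O: relative to O, both the across-period and down-group shifts push Si's atomic radius up.
Te > Si: period and group pull opposite ways; the down-group shift dominates (136 vs 116 pm).
Ca > Te: period and group pull opposite ways; the across-period shift dominates (171 vs 136 pm).
K > Ca: K lies to the left of Ca in period 4, so the across-period effect alone puts K larger.
Cs > K: they share group 1; the group trend gives Cs the larger value.
Approximate values (pm): O 63, Si 116, K 196, Ca 171, Te 136, Cs 232.
So from largest to smallest: Cs > K > Ca > Te > Si > O.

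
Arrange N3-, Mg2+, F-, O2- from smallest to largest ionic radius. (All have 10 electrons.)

Mg2+ < F- < O2- < N3-

All of these have 10 electrons, so size is governed by nuclear charge alone: the more protons, the stronger the pull on the same electron cloud, and the smaller the ion.
Nuclear charges: Mg2+ (Z=12), F- (Z=9), O2- (Z=8), N3- (Z=7).
Smallest to largest: Mg2+ < F- < O2- < N3-.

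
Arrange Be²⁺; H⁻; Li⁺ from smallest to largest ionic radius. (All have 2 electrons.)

Be²⁺ < Li⁺ < H⁻

All of these have 2 electrons, so size is governed by nuclear charge alone: the more protons, the stronger the pull on the same electron cloud, and the smaller the ion.
Nuclear charges: Be²⁺ (Z=4), Li⁺ (Z=3), H⁻ (Z=1).
Smallest to largest: Be²⁺ < Li⁺ < H⁻.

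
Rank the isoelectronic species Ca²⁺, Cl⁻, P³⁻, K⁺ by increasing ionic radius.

Ca²⁺ < K⁺ < Cl⁻ < P³⁻

All of these have 18 electrons, so size is governed by nuclear charge alone: the more protons, the stronger the pull on the same electron cloud, and the smaller the ion.
Nuclear charges: Ca²⁺ (Z=20), K⁺ (Z=19), Cl⁻ (Z=17), P³⁻ (Z=15).
Smallest to largest: Ca²⁺ < K⁺ < Cl⁻ < P³⁻.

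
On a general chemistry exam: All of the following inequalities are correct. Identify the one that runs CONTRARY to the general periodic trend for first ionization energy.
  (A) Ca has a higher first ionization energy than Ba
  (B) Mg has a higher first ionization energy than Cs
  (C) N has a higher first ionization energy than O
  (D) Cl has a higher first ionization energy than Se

(C)

The general trend: first ionization energy increases across a period and decreases down a group.
(A) Ca (period 4, group 2) vs Ba (period 6, group 2): the stated order agrees with the simple trend.
(B) Mg (period 3, group 2) vs Cs (period 6, group 1): the stated order agrees with the simple trend.
(C) N (period 2, group 15) vs O (period 2, group 16): the stated order contradicts the simple trend.
(D) Cl (period 3, group 17) vs Se (period 4, group 16): the stated order agrees with the simple trend.
The exception is (C): pairing an electron in O's 2p⁴ costs repulsion energy, so O ionizes more easily than half-filled N (2p³).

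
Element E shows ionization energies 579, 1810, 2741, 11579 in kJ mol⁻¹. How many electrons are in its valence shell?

Look for the largest jump between consecutive ionization energies: IE4/IE3 ≈ 4.2, far larger than any earlier ratio.
That jump marks the point where a core electron is being removed. So the atom has 3 valence electrons.

3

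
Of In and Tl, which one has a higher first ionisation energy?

Tl

In is in period 5, group 13; Tl is in period 6, group 13.
Across a period the outer electron is held more tightly (higher IE₁); down a group it sits in a higher shell, more shielded, and comes off more easily.
All are in group 13; the group trend (first ionization energy increases up the group) applies, with the exception below.
Note the exception: Tl has a higher first ionization energy than In, contrary to the simple trend — relativistic 6s stabilisation and poor 4f/5d shielding distort the trend for the heavy p-block elements.
Approximate values (kJ/mol): In 558, Tl 589.
So Tl has the higher first ionisation energy (Tl > In).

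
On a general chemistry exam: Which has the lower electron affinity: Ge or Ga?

Ga

Ga is in period 4, group 13; Ge is in period 4, group 14.
EA tends to increase across a period and decrease down a group, though the pattern is less regular than for IE or radius.
All lie in period 4, so electron affinity increases left to right.
So Ga has the lower electron affinity (Ga < Ge).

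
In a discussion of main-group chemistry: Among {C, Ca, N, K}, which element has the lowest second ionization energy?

Ca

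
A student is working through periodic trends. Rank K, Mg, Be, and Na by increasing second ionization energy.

Mg < Be < K < Na

The second ionization energy removes an electron from the +1 ion. For each element: K⁺ is the bare [Ar] core; Mg⁺ still has 1 valence electron; Be⁺ still has 1 valence electron; Na⁺ is the bare [Ne] core.
Breaking into a closed-shell core is much more expensive than removing a leftover valence electron — K and Na have the largest IE_2 here.
Valence configurations: Mg⁺ [Ne]3s¹, Be⁺ [He]2s¹.
Tabulated IE_2 (kJ/mol): K 3052, Mg 1451, Be 1757, Na 4562.
Hence IE_2: Mg < Be < K < Na.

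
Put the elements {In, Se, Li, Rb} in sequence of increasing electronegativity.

Rb < Li < In < Se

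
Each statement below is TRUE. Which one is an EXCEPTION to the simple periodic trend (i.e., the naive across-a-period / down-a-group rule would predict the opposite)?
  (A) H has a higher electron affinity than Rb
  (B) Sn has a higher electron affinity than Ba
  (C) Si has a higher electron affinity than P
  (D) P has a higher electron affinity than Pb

(C)

The general trend: electron affinity increases across a period and decreases down a group.
(A) H (period 1, group 1) vs Rb (period 5, group 1): the stated order agrees with the simple trend.
(B) Sn (period 5, group 14) vs Ba (period 6, group 2): the stated order agrees with the simple trend.
(C) Si (period 3, group 14) vs P (period 3, group 15): the stated order contradicts the simple trend.
(D) P (period 3, group 15) vs Pb (period 6, group 14): the stated order agrees with the simple trend.
The exception is (C): adding an electron to P's half-filled 3p³ is unfavourable, so Si (3p²) has the more exothermic EA.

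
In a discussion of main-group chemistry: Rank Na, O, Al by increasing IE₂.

Al, O, Na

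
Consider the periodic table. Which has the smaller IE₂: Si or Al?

After 1 electron has been removed, what remains? Si⁺ still has 3 valence electrons; Al⁺ still has 2 valence electrons.
All are still removing valence electrons, so compare the +1 ions as you would atoms: IE_2 generally rises across a period (higher Z_eff) and falls down a group (larger shell), subject to the usual subshell exceptions.
Valence configurations: Si⁺ [Ne]3s²3p¹, Al⁺ [Ne]3s².
Si⁺ loses a lone 3p electron whereas Al⁺ must break into a filled 3s² pair, so IE_2(Al) > IE_2(Si) even though Si has the higher nuclear charge.
The numbers (kJ/mol): Si 1577, Al 1817.
Hence IE_2: Si < Al.

Si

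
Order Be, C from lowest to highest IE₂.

Be < C

Consider each +1 ion: Be⁺ still has 1 valence electron; C⁺ still has 3 valence electrons.
All are still removing valence electrons, so compare the +1 ions as you would atoms: IE_2 generally rises across a period (higher Z_eff) and falls down a group (larger shell), subject to the usual subshell exceptions.
Valence configurations: Be⁺ [He]2s¹, C⁺ [He]2s²2p¹.
Approximate IE_2 values (kJ/mol): Be 1757, C 2353.
Overall IE_2 order: Be < C.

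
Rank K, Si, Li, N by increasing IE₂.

Si < N < K < Li

IE_2 is the cost of taking one more electron from the +1 cation: K⁺ is the bare [Ar] core; Si⁺ still has 3 valence electrons; Li⁺ is the bare [He] core; N⁺ still has 4 valence electrons.
Breaking into a closed-shell core is much more expensive than removing a leftover valence electron — K and Li have the largest IE_2 here.
Valence configurations: Si⁺ [Ne]3s²3p¹, N⁺ [He]2s²2p².
The numbers (kJ/mol): K 3052, Si 1577, Li 7298, N 2856.
Putting it together, IE_2: Si < N < K < Li.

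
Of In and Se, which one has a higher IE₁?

Se is in period 4, group 16; In is in period 5, group 13.
Removing the outermost electron gets harder across a period and easier down a group.
Neither a single period nor a single group — weigh both effects.
Se > In: both effects reinforce here, so Se is clearly the higher of the two.
Approximate values (kJ/mol): Se 941, In 558.
So Se has the higher IE₁ (Se > In).

Se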